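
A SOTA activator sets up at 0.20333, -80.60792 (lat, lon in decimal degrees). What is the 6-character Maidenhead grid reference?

EJ90qe

Add 180° to longitude and 90° to latitude: 99.3921, 90.2033.
Field: 99.3921/20 → 4 → E, 90.2033/10 → 9 → J; chars EJ.
Square: 19.3921/2 → 9, 0.2033/1 → 0; chars 90.
Subsquare: 1.3921/0.0833333 → 16 → q, 0.2033/0.0416667 → 4 → e; chars qe.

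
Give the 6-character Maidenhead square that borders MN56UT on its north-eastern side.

MN56vu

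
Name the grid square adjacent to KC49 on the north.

Latitude square 9; +1 → 10, wraps to 0, carry into field.
Latitude field C = 2; +1 → 3 = D.
The longitude characters are unchanged.

KD40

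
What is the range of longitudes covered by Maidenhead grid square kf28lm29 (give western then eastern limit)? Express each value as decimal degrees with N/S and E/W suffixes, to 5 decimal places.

Field K=10, F=5: +10·20° lon, +5·10° lat → SW at lon 20°, lat -40°.
Square 2, 8: +2·2° lon, +8·1° lat → SW at lon 24°, lat -32°.
Subsquare l=11, m=12: +11·0.0833333° lon, +12·0.0416667° lat → SW at lon 24.9167°, lat -31.5°.
Extended square 2, 9: +2·0.00833333° lon, +9·0.00416667° lat → SW at lon 24.9333°, lat -31.4625°.
Cell spans 0.00833333° lon × 0.00416667° lat.
west 24.93333° E, east 24.94167° E.

24.93333° E, 24.94167° E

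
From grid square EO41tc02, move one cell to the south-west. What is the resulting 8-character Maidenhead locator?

Longitude extended square 0; −1 → -1, wraps to 9, carry into subsquare.
Longitude subsquare t = 19; −1 → 18 = s.
Latitude extended square 2; −1 → 1.

EO41sc91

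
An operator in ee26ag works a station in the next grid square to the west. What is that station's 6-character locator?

EE16xg

Longitude subsquare a = 0; −1 → -1, wraps to 23 = x, carry into square.
Longitude square 2; −1 → 1.
The latitude characters are unchanged.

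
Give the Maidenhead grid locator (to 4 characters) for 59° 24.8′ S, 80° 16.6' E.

ND00

Offset from 180°W / 90°S: lon 260.28°, lat 30.59°.
Field: lon ⌊260.28/20⌋ = 13 → N; lat ⌊30.59/10⌋ = 3 → D.
Square: lon ⌊0.28/2⌋ = 0; lat ⌊0.59/1⌋ = 0.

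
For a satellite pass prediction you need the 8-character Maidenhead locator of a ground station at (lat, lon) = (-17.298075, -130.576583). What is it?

Offset from 180°W / 90°S: lon 49.42342°, lat 72.70193°.
Field: lon ⌊49.42342/20⌋ = 2 → C; lat ⌊72.70193/10⌋ = 7 → H.
Square: lon ⌊9.42342/2⌋ = 4; lat ⌊2.70193/1⌋ = 2.
Subsquare: lon ⌊1.42342/0.0833333⌋ = 17 → r; lat ⌊0.70193/0.0416667⌋ = 16 → q.
Extended square: lon ⌊0.00675/0.00833333⌋ = 0; lat ⌊0.03526/0.00416667⌋ = 8.

CH42rq08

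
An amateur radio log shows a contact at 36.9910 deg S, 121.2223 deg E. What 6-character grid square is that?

PF03oa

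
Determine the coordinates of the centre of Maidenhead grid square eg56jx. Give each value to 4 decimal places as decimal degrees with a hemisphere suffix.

Field E=4, G=6: +4·20° lon, +6·10° lat → SW at lon -100°, lat -30°.
Square 5, 6: +5·2° lon, +6·1° lat → SW at lon -90°, lat -24°.
Subsquare j=9, x=23: +9·0.0833333° lon, +23·0.0416667° lat → SW at lon -89.25°, lat -23.0417°.
Cell spans 0.0833333° lon × 0.0416667° lat. Centre is SW corner plus half of each.
latitude 23.0208° S, longitude 89.2083° W.

23.0208° S, 89.2083° W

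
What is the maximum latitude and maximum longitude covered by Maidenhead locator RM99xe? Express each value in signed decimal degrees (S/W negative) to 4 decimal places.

39.2083, 180.0000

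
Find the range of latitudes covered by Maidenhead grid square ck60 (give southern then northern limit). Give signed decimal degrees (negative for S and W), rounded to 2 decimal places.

10.00, 11.00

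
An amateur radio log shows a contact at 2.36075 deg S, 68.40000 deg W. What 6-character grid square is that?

Shift to the Maidenhead origin (180°W, 90°S): lon 111.6000, lat 87.6393.
Field: 111.6000/20 → 5 → F, 87.6393/10 → 8 → I; chars FI.
Square: 11.6000/2 → 5, 7.6393/1 → 7; chars 57.
Subsquare: 1.6000/0.0833333 → 19 → t, 0.6393/0.0416667 → 15 → p; chars tp.

FI57tp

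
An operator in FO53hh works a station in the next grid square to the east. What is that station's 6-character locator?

Longitude subsquare h = 7; +1 → 8 = i.
The latitude characters are unchanged.

FO53ih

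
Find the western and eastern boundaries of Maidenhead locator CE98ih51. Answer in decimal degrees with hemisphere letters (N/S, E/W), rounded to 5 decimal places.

121.29167° W, 121.28333° W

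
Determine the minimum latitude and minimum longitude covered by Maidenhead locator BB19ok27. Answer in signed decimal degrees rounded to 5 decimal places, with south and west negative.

-70.55417, -156.81667

Field B=1, B=1: +1·20° lon, +1·10° lat → SW at lon -160°, lat -80°.
Square 1, 9: +1·2° lon, +9·1° lat → SW at lon -158°, lat -71°.
Subsquare o=14, k=10: +14·0.0833333° lon, +10·0.0416667° lat → SW at lon -156.833°, lat -70.5833°.
Extended square 2, 7: +2·0.00833333° lon, +7·0.00416667° lat → SW at lon -156.817°, lat -70.5542°.
latitude -70.55417, longitude -156.81667.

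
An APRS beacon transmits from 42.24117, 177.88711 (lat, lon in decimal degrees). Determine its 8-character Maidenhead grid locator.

Offset from 180°W / 90°S: lon 357.88711°, lat 132.24117°.
Field: lon ⌊357.88711/20⌋ = 17 → R; lat ⌊132.24117/10⌋ = 13 → N.
Square: lon ⌊17.88711/2⌋ = 8; lat ⌊2.24117/1⌋ = 2.
Subsquare: lon ⌊1.88711/0.0833333⌋ = 22 → w; lat ⌊0.24117/0.0416667⌋ = 5 → f.
Extended square: lon ⌊0.05378/0.00833333⌋ = 6; lat ⌊0.03284/0.00416667⌋ = 7.

RN82wf67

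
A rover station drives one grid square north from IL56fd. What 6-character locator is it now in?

IL56fe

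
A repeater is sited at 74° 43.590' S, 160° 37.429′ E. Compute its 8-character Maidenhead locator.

RB05hg45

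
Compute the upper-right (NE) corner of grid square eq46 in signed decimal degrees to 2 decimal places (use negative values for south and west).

77.00, -90.00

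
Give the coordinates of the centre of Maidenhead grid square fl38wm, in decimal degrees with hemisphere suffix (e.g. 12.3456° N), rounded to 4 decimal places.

28.5208° N, 72.1250° W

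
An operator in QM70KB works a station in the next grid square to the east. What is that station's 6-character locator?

QM70lb

Longitude subsquare k = 10; +1 → 11 = l.
The latitude characters are unchanged.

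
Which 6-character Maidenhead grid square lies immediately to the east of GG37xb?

Longitude subsquare x = 23; +1 → 24, wraps to 0 = a, carry into square.
Longitude square 3; +1 → 4.
The latitude characters are unchanged.

GG47ab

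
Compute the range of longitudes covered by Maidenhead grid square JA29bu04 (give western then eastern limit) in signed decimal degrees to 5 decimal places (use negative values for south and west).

4.08333, 4.09167

Field J=9, A=0: +9·20° lon, +0·10° lat → SW at lon 0°, lat -90°.
Square 2, 9: +2·2° lon, +9·1° lat → SW at lon 4°, lat -81°.
Subsquare b=1, u=20: +1·0.0833333° lon, +20·0.0416667° lat → SW at lon 4.08333°, lat -80.1667°.
Extended square 0, 4: +0·0.00833333° lon, +4·0.00416667° lat → SW at lon 4.08333°, lat -80.15°.
Cell spans 0.00833333° lon × 0.00416667° lat.
west 4.08333, east 4.09167.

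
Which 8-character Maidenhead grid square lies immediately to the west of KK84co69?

Longitude extended square 6; −1 → 5.
The latitude characters are unchanged.

KK84co59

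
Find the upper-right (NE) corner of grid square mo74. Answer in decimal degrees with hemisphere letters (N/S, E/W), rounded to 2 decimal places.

55.00° N, 76.00° E

Field M=12, O=14: +12·20° lon, +14·10° lat → SW at lon 60°, lat 50°.
Square 7, 4: +7·2° lon, +4·1° lat → SW at lon 74°, lat 54°.
Cell spans 2° lon × 1° lat. NE corner is SW corner plus one full cell.
latitude 55.00° N, longitude 76.00° E.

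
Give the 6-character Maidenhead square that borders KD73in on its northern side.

KD73io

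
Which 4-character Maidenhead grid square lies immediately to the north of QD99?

Latitude square 9; +1 → 10, wraps to 0, carry into field.
Latitude field D = 3; +1 → 4 = E.
The longitude characters are unchanged.

QE90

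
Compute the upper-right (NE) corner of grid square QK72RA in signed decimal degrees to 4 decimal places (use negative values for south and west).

12.0417, 155.5000

Field Q=16, K=10: +16·20° lon, +10·10° lat → SW at lon 140°, lat 10°.
Square 7, 2: +7·2° lon, +2·1° lat → SW at lon 154°, lat 12°.
Subsquare r=17, a=0: +17·0.0833333° lon, +0·0.0416667° lat → SW at lon 155.417°, lat 12°.
Cell spans 0.0833333° lon × 0.0416667° lat. NE corner is SW corner plus one full cell.
latitude 12.0417, longitude 155.5000.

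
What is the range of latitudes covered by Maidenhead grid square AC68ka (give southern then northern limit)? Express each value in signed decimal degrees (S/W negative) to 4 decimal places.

Field A=0, C=2: +0·20° lon, +2·10° lat → SW at lon -180°, lat -70°.
Square 6, 8: +6·2° lon, +8·1° lat → SW at lon -168°, lat -62°.
Subsquare k=10, a=0: +10·0.0833333° lon, +0·0.0416667° lat → SW at lon -167.167°, lat -62°.
Cell spans 0.0833333° lon × 0.0416667° lat.
south -62.0000, north -61.9583.

-62.0000, -61.9583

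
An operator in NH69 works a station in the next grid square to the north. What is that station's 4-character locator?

Latitude square 9; +1 → 10, wraps to 0, carry into field.
Latitude field H = 7; +1 → 8 = I.
The longitude characters are unchanged.

NI60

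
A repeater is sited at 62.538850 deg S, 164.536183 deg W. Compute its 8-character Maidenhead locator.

Shift to the Maidenhead origin (180°W, 90°S): lon 15.46382, lat 27.46115.
Field: lon ⌊15.46382/20⌋ = 0 → A; lat ⌊27.46115/10⌋ = 2 → C.
Square: lon ⌊15.46382/2⌋ = 7; lat ⌊7.46115/1⌋ = 7.
Subsquare: lon ⌊1.46382/0.0833333⌋ = 17 → r; lat ⌊0.46115/0.0416667⌋ = 11 → l.
Extended square: lon ⌊0.04715/0.00833333⌋ = 5; lat ⌊0.00282/0.00416667⌋ = 0.

AC77rl50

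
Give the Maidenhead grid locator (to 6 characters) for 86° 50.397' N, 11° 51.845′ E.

JR56wu

Offset from 180°W / 90°S: lon 191.8641°, lat 176.8399°.
Field: 191.8641/20 → 9 → J, 176.8399/10 → 17 → R; chars JR.
Square: 11.8641/2 → 5, 6.8399/1 → 6; chars 56.
Subsquare: 1.8641/0.0833333 → 22 → w, 0.8399/0.0416667 → 20 → u; chars wu.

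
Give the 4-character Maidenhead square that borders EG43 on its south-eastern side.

EG52

Longitude square 4; +1 → 5.
Latitude square 3; −1 → 2.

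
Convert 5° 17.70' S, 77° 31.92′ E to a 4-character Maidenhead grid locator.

Offset from 180°W / 90°S: lon 257.53°, lat 84.70°.
Field (20°×10°, letters A–R): 257.53/20 → 12 → M, 84.70/10 → 8 → I; chars MI.
Square (2°×1°, digits 0–9): 17.53/2 → 8, 4.70/1 → 4; chars 84.

MI84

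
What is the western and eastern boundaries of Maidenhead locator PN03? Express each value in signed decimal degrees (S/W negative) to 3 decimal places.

120.000, 122.000

Field P=15, N=13: +15·20° lon, +13·10° lat → SW at lon 120°, lat 40°.
Square 0, 3: +0·2° lon, +3·1° lat → SW at lon 120°, lat 43°.
Cell spans 2° lon × 1° lat.
west 120.000, east 122.000.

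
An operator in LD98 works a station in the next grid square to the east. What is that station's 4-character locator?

Longitude square 9; +1 → 10, wraps to 0, carry into field.
Longitude field L = 11; +1 → 12 = M.
The latitude characters are unchanged.

MD08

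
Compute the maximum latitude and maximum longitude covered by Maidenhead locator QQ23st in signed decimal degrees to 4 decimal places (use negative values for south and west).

73.8333, 145.5833

Field Q=16, Q=16: +16·20° lon, +16·10° lat → SW at lon 140°, lat 70°.
Square 2, 3: +2·2° lon, +3·1° lat → SW at lon 144°, lat 73°.
Subsquare s=18, t=19: +18·0.0833333° lon, +19·0.0416667° lat → SW at lon 145.5°, lat 73.7917°.
Cell spans 0.0833333° lon × 0.0416667° lat. NE corner is SW corner plus one full cell.
latitude 73.8333, longitude 145.5833.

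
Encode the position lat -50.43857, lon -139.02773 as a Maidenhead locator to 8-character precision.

CD09ln64

Shift to the Maidenhead origin (180°W, 90°S): lon 40.97227, lat 39.56143.
Field (20°×10°, letters A–R): 40.97227/20 → 2 → C, 39.56143/10 → 3 → D; chars CD.
Square (2°×1°, digits 0–9): 0.97227/2 → 0, 9.56143/1 → 9; chars 09.
Subsquare (5′×2.5′, letters a–x): 0.97227/0.0833333 → 11 → l, 0.56143/0.0416667 → 13 → n; chars ln.
Extended square (30″×15″, digits 0–9): 0.05560/0.00833333 → 6, 0.01976/0.00416667 → 4; chars 64.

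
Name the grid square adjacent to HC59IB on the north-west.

Longitude subsquare i = 8; −1 → 7 = h.
Latitude subsquare b = 1; +1 → 2 = c.

HC59hc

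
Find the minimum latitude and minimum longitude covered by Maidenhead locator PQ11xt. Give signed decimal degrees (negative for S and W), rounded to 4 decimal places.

71.7917, 123.9167

Field P=15, Q=16: +15·20° lon, +16·10° lat → SW at lon 120°, lat 70°.
Square 1, 1: +1·2° lon, +1·1° lat → SW at lon 122°, lat 71°.
Subsquare x=23, t=19: +23·0.0833333° lon, +19·0.0416667° lat → SW at lon 123.917°, lat 71.7917°.
latitude 71.7917, longitude 123.9167.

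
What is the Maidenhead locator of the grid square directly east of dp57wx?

Longitude subsquare w = 22; +1 → 23 = x.
The latitude characters are unchanged.

DP57xx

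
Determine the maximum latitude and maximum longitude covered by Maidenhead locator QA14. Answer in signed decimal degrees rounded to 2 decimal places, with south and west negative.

-85.00, 144.00

Field Q=16, A=0: +16·20° lon, +0·10° lat → SW at lon 140°, lat -90°.
Square 1, 4: +1·2° lon, +4·1° lat → SW at lon 142°, lat -86°.
Cell spans 2° lon × 1° lat. NE corner is SW corner plus one full cell.
latitude -85.00, longitude 144.00.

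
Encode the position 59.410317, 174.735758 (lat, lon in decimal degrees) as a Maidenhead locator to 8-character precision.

Offset from 180°W / 90°S: lon 354.73576°, lat 149.41032°.
Field: 354.73576/20 → 17 → R, 149.41032/10 → 14 → O; chars RO.
Square: 14.73576/2 → 7, 9.41032/1 → 9; chars 79.
Subsquare: 0.73576/0.0833333 → 8 → i, 0.41032/0.0416667 → 9 → j; chars ij.
Extended square: 0.06909/0.00833333 → 8, 0.03532/0.00416667 → 8; chars 88.

RO79ij88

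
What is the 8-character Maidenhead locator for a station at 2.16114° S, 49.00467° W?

GI57lu91

Add 180° to longitude and 90° to latitude: 130.99533, 87.83886.
Field: lon ⌊130.99533/20⌋ = 6 → G; lat ⌊87.83886/10⌋ = 8 → I.
Square: lon ⌊10.99533/2⌋ = 5; lat ⌊7.83886/1⌋ = 7.
Subsquare: lon ⌊0.99533/0.0833333⌋ = 11 → l; lat ⌊0.83886/0.0416667⌋ = 20 → u.
Extended square: lon ⌊0.07866/0.00833333⌋ = 9; lat ⌊0.00553/0.00416667⌋ = 1.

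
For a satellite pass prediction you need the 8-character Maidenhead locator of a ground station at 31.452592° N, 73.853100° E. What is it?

MM61wk28

Add 180° to longitude and 90° to latitude: 253.85310, 121.45259.
Field: 253.85310/20 → 12 → M, 121.45259/10 → 12 → M; chars MM.
Square: 13.85310/2 → 6, 1.45259/1 → 1; chars 61.
Subsquare: 1.85310/0.0833333 → 22 → w, 0.45259/0.0416667 → 10 → k; chars wk.
Extended square: 0.01977/0.00833333 → 2, 0.03593/0.00416667 → 8; chars 28.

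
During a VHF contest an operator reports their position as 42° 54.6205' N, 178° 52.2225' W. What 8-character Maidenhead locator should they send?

AN02nv58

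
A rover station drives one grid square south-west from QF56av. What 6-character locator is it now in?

Longitude subsquare a = 0; −1 → -1, wraps to 23 = x, carry into square.
Longitude square 5; −1 → 4.
Latitude subsquare v = 21; −1 → 20 = u.

QF46xu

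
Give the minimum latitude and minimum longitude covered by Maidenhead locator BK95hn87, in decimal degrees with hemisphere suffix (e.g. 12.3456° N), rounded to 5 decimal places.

15.57083° N, 141.35000° W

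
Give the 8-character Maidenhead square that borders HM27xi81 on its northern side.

HM27xi82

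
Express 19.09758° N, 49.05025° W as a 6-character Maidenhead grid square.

GK59lc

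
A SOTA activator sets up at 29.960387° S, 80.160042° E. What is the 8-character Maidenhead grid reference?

NG00ba99

Shift to the Maidenhead origin (180°W, 90°S): lon 260.16004, lat 60.03961.
Field: lon ⌊260.16004/20⌋ = 13 → N; lat ⌊60.03961/10⌋ = 6 → G.
Square: lon ⌊0.16004/2⌋ = 0; lat ⌊0.03961/1⌋ = 0.
Subsquare: lon ⌊0.16004/0.0833333⌋ = 1 → b; lat ⌊0.03961/0.0416667⌋ = 0 → a.
Extended square: lon ⌊0.07671/0.00833333⌋ = 9; lat ⌊0.03961/0.00416667⌋ = 9.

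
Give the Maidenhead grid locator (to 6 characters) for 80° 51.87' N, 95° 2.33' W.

ER20lu

Add 180° to longitude and 90° to latitude: 84.9612, 170.8645.
Field (20°×10°, letters A–R): 84.9612/20 → 4 → E, 170.8645/10 → 17 → R; chars ER.
Square (2°×1°, digits 0–9): 4.9612/2 → 2, 0.8645/1 → 0; chars 20.
Subsquare (5′×2.5′, letters a–x): 0.9612/0.0833333 → 11 → l, 0.8645/0.0416667 → 20 → u; chars lu.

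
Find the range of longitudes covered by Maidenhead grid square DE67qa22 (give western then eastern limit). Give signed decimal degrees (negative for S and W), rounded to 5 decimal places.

-106.65000, -106.64167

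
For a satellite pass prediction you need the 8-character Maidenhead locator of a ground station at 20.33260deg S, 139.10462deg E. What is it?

PG99nq20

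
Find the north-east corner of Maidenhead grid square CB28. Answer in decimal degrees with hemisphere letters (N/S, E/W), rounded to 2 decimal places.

71.00° S, 134.00° W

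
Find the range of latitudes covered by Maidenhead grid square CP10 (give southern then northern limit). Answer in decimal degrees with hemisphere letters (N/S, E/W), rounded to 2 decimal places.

60.00° N, 61.00° N

Field C=2, P=15: +2·20° lon, +15·10° lat → SW at lon -140°, lat 60°.
Square 1, 0: +1·2° lon, +0·1° lat → SW at lon -138°, lat 60°.
Cell spans 2° lon × 1° lat.
south 60.00° N, north 61.00° N.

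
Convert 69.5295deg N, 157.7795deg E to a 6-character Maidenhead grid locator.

QP89vm

Offset from 180°W / 90°S: lon 337.7795°, lat 159.5295°.
Field: 337.7795/20 → 16 → Q, 159.5295/10 → 15 → P; chars QP.
Square: 17.7795/2 → 8, 9.5295/1 → 9; chars 89.
Subsquare: 1.7795/0.0833333 → 21 → v, 0.5295/0.0416667 → 12 → m; chars vm.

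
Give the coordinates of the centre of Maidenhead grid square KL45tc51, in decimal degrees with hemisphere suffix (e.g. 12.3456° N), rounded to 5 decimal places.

25.08958° N, 29.62917° E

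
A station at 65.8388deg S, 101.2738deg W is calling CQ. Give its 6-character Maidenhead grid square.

DC94id

Offset from 180°W / 90°S: lon 78.7262°, lat 24.1612°.
Field: lon ⌊78.7262/20⌋ = 3 → D; lat ⌊24.1612/10⌋ = 2 → C.
Square: lon ⌊18.7262/2⌋ = 9; lat ⌊4.1612/1⌋ = 4.
Subsquare: lon ⌊0.7262/0.0833333⌋ = 8 → i; lat ⌊0.1612/0.0416667⌋ = 3 → d.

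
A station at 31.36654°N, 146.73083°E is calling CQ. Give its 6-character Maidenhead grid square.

Offset from 180°W / 90°S: lon 326.7308°, lat 121.3665°.
Field: lon ⌊326.7308/20⌋ = 16 → Q; lat ⌊121.3665/10⌋ = 12 → M.
Square: lon ⌊6.7308/2⌋ = 3; lat ⌊1.3665/1⌋ = 1.
Subsquare: lon ⌊0.7308/0.0833333⌋ = 8 → i; lat ⌊0.3665/0.0416667⌋ = 8 → i.

QM31ii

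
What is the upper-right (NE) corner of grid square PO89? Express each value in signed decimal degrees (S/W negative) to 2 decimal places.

60.00, 138.00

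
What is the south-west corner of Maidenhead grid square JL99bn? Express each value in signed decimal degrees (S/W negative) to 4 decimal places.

Field J=9, L=11: +9·20° lon, +11·10° lat → SW at lon 0°, lat 20°.
Square 9, 9: +9·2° lon, +9·1° lat → SW at lon 18°, lat 29°.
Subsquare b=1, n=13: +1·0.0833333° lon, +13·0.0416667° lat → SW at lon 18.0833°, lat 29.5417°.
latitude 29.5417, longitude 18.0833.

29.5417, 18.0833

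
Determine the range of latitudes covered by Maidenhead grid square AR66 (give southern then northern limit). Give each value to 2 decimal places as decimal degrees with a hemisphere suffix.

86.00° N, 87.00° N

Field A=0, R=17: +0·20° lon, +17·10° lat → SW at lon -180°, lat 80°.
Square 6, 6: +6·2° lon, +6·1° lat → SW at lon -168°, lat 86°.
Cell spans 2° lon × 1° lat.
south 86.00° N, north 87.00° N.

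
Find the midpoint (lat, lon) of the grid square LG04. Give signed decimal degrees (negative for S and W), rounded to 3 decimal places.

-25.500, 41.000

Field L=11, G=6: +11·20° lon, +6·10° lat → SW at lon 40°, lat -30°.
Square 0, 4: +0·2° lon, +4·1° lat → SW at lon 40°, lat -26°.
Cell spans 2° lon × 1° lat. Centre is SW corner plus half of each.
latitude -25.500, longitude 41.000.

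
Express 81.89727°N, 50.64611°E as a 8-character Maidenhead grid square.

Shift to the Maidenhead origin (180°W, 90°S): lon 230.64611, lat 171.89727.
Field: lon ⌊230.64611/20⌋ = 11 → L; lat ⌊171.89727/10⌋ = 17 → R.
Square: lon ⌊10.64611/2⌋ = 5; lat ⌊1.89727/1⌋ = 1.
Subsquare: lon ⌊0.64611/0.0833333⌋ = 7 → h; lat ⌊0.89727/0.0416667⌋ = 21 → v.
Extended square: lon ⌊0.06278/0.00833333⌋ = 7; lat ⌊0.02227/0.00416667⌋ = 5.

LR51hv75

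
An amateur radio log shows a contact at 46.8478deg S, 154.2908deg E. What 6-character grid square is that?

QE73dd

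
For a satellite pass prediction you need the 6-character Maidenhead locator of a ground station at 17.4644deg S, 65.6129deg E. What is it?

Shift to the Maidenhead origin (180°W, 90°S): lon 245.6129, lat 72.5356.
Field: lon ⌊245.6129/20⌋ = 12 → M; lat ⌊72.5356/10⌋ = 7 → H.
Square: lon ⌊5.6129/2⌋ = 2; lat ⌊2.5356/1⌋ = 2.
Subsquare: lon ⌊1.6129/0.0833333⌋ = 19 → t; lat ⌊0.5356/0.0416667⌋ = 12 → m.

MH22tm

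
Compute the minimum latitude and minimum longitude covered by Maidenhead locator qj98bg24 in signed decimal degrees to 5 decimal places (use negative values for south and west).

8.26667, 158.10000

Field Q=16, J=9: +16·20° lon, +9·10° lat → SW at lon 140°, lat 0°.
Square 9, 8: +9·2° lon, +8·1° lat → SW at lon 158°, lat 8°.
Subsquare b=1, g=6: +1·0.0833333° lon, +6·0.0416667° lat → SW at lon 158.083°, lat 8.25°.
Extended square 2, 4: +2·0.00833333° lon, +4·0.00416667° lat → SW at lon 158.1°, lat 8.26667°.
latitude 8.26667, longitude 158.10000.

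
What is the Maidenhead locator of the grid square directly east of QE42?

QE52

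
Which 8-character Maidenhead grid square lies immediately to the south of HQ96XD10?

HQ96xc19

Latitude extended square 0; −1 → -1, wraps to 9, carry into subsquare.
Latitude subsquare d = 3; −1 → 2 = c.
The longitude characters are unchanged.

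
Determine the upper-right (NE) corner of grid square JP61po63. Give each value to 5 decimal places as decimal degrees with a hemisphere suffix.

Field J=9, P=15: +9·20° lon, +15·10° lat → SW at lon 0°, lat 60°.
Square 6, 1: +6·2° lon, +1·1° lat → SW at lon 12°, lat 61°.
Subsquare p=15, o=14: +15·0.0833333° lon, +14·0.0416667° lat → SW at lon 13.25°, lat 61.5833°.
Extended square 6, 3: +6·0.00833333° lon, +3·0.00416667° lat → SW at lon 13.3°, lat 61.5958°.
Cell spans 0.00833333° lon × 0.00416667° lat. NE corner is SW corner plus one full cell.
latitude 61.60000° N, longitude 13.30833° E.

61.60000° N, 13.30833° E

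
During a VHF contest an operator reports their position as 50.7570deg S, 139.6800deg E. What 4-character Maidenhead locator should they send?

PD99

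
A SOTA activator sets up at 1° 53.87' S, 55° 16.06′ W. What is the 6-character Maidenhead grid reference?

Add 180° to longitude and 90° to latitude: 124.7323, 88.1022.
Field (20°×10°, letters A–R): lon ⌊124.7323/20⌋ = 6 → G; lat ⌊88.1022/10⌋ = 8 → I.
Square (2°×1°, digits 0–9): lon ⌊4.7323/2⌋ = 2; lat ⌊8.1022/1⌋ = 8.
Subsquare (5′×2.5′, letters a–x): lon ⌊0.7323/0.0833333⌋ = 8 → i; lat ⌊0.1022/0.0416667⌋ = 2 → c.

GI28ic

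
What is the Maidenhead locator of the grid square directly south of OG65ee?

Latitude subsquare e = 4; −1 → 3 = d.
The longitude characters are unchanged.

OG65ed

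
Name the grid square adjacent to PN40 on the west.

PN30

Longitude square 4; −1 → 3.
The latitude characters are unchanged.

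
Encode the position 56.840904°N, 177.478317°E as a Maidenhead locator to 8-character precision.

Shift to the Maidenhead origin (180°W, 90°S): lon 357.47832, lat 146.84090.
Field (20°×10°, letters A–R): lon ⌊357.47832/20⌋ = 17 → R; lat ⌊146.84090/10⌋ = 14 → O.
Square (2°×1°, digits 0–9): lon ⌊17.47832/2⌋ = 8; lat ⌊6.84090/1⌋ = 6.
Subsquare (5′×2.5′, letters a–x): lon ⌊1.47832/0.0833333⌋ = 17 → r; lat ⌊0.84090/0.0416667⌋ = 20 → u.
Extended square (30″×15″, digits 0–9): lon ⌊0.06165/0.00833333⌋ = 7; lat ⌊0.00757/0.00416667⌋ = 1.

RO86ru71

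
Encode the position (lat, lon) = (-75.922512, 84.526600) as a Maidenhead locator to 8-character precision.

NB24gb38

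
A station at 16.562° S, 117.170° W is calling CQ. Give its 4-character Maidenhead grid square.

DH13

Add 180° to longitude and 90° to latitude: 62.83, 73.44.
Field (20°×10°, letters A–R): lon ⌊62.83/20⌋ = 3 → D; lat ⌊73.44/10⌋ = 7 → H.
Square (2°×1°, digits 0–9): lon ⌊2.83/2⌋ = 1; lat ⌊3.44/1⌋ = 3.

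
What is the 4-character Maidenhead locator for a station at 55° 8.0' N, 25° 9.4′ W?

Add 180° to longitude and 90° to latitude: 154.84, 145.13.
Field (20°×10°, letters A–R): lon ⌊154.84/20⌋ = 7 → H; lat ⌊145.13/10⌋ = 14 → O.
Square (2°×1°, digits 0–9): lon ⌊14.84/2⌋ = 7; lat ⌊5.13/1⌋ = 5.

HO75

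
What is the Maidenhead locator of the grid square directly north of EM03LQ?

EM03lr

Latitude subsquare q = 16; +1 → 17 = r.
The longitude characters are unchanged.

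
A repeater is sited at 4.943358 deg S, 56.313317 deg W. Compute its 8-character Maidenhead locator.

Offset from 180°W / 90°S: lon 123.68668°, lat 85.05664°.
Field: lon ⌊123.68668/20⌋ = 6 → G; lat ⌊85.05664/10⌋ = 8 → I.
Square: lon ⌊3.68668/2⌋ = 1; lat ⌊5.05664/1⌋ = 5.
Subsquare: lon ⌊1.68668/0.0833333⌋ = 20 → u; lat ⌊0.05664/0.0416667⌋ = 1 → b.
Extended square: lon ⌊0.02002/0.00833333⌋ = 2; lat ⌊0.01498/0.00416667⌋ = 3.

GI15ub23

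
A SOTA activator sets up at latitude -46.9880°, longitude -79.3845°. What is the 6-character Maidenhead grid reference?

FE03ha

Shift to the Maidenhead origin (180°W, 90°S): lon 100.6155, lat 43.0120.
Field (20°×10°, letters A–R): 100.6155/20 → 5 → F, 43.0120/10 → 4 → E; chars FE.
Square (2°×1°, digits 0–9): 0.6155/2 → 0, 3.0120/1 → 3; chars 03.
Subsquare (5′×2.5′, letters a–x): 0.6155/0.0833333 → 7 → h, 0.0120/0.0416667 → 0 → a; chars ha.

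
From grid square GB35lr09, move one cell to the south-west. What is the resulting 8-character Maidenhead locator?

Longitude extended square 0; −1 → -1, wraps to 9, carry into subsquare.
Longitude subsquare l = 11; −1 → 10 = k.
Latitude extended square 9; −1 → 8.

GB35kr98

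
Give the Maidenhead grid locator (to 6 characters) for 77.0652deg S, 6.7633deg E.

JB32jw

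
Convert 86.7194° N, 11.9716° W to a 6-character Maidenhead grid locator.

Add 180° to longitude and 90° to latitude: 168.0284, 176.7194.
Field (20°×10°, letters A–R): 168.0284/20 → 8 → I, 176.7194/10 → 17 → R; chars IR.
Square (2°×1°, digits 0–9): 8.0284/2 → 4, 6.7194/1 → 6; chars 46.
Subsquare (5′×2.5′, letters a–x): 0.0284/0.0833333 → 0 → a, 0.7194/0.0416667 → 17 → r; chars ar.

IR46ar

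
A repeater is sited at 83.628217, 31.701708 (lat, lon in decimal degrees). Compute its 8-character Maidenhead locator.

KR53up40

Offset from 180°W / 90°S: lon 211.70171°, lat 173.62822°.
Field (20°×10°, letters A–R): 211.70171/20 → 10 → K, 173.62822/10 → 17 → R; chars KR.
Square (2°×1°, digits 0–9): 11.70171/2 → 5, 3.62822/1 → 3; chars 53.
Subsquare (5′×2.5′, letters a–x): 1.70171/0.0833333 → 20 → u, 0.62822/0.0416667 → 15 → p; chars up.
Extended square (30″×15″, digits 0–9): 0.03504/0.00833333 → 4, 0.00322/0.00416667 → 0; chars 40.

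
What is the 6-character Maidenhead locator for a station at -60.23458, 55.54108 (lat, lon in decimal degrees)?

Shift to the Maidenhead origin (180°W, 90°S): lon 235.5411, lat 29.7654.
Field (20°×10°, letters A–R): lon ⌊235.5411/20⌋ = 11 → L; lat ⌊29.7654/10⌋ = 2 → C.
Square (2°×1°, digits 0–9): lon ⌊15.5411/2⌋ = 7; lat ⌊9.7654/1⌋ = 9.
Subsquare (5′×2.5′, letters a–x): lon ⌊1.5411/0.0833333⌋ = 18 → s; lat ⌊0.7654/0.0416667⌋ = 18 → s.

LC79ss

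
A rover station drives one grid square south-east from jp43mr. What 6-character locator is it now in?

Longitude subsquare m = 12; +1 → 13 = n.
Latitude subsquare r = 17; −1 → 16 = q.

JP43nq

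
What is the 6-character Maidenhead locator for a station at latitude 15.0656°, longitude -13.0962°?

IK35kb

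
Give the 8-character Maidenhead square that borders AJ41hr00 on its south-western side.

AJ41gq99

Longitude extended square 0; −1 → -1, wraps to 9, carry into subsquare.
Longitude subsquare h = 7; −1 → 6 = g.
Latitude extended square 0; −1 → -1, wraps to 9, carry into subsquare.
Latitude subsquare r = 17; −1 → 16 = q.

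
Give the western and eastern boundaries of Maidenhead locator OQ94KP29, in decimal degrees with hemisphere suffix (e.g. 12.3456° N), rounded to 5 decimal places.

118.85000° E, 118.85833° E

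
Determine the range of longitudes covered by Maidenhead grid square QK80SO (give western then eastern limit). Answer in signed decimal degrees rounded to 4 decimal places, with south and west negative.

Field Q=16, K=10: +16·20° lon, +10·10° lat → SW at lon 140°, lat 10°.
Square 8, 0: +8·2° lon, +0·1° lat → SW at lon 156°, lat 10°.
Subsquare s=18, o=14: +18·0.0833333° lon, +14·0.0416667° lat → SW at lon 157.5°, lat 10.5833°.
Cell spans 0.0833333° lon × 0.0416667° lat.
west 157.5000, east 157.5833.

157.5000, 157.5833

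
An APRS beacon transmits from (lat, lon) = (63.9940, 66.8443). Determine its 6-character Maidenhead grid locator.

Add 180° to longitude and 90° to latitude: 246.8443, 153.9940.
Field (20°×10°, letters A–R): 246.8443/20 → 12 → M, 153.9940/10 → 15 → P; chars MP.
Square (2°×1°, digits 0–9): 6.8443/2 → 3, 3.9940/1 → 3; chars 33.
Subsquare (5′×2.5′, letters a–x): 0.8443/0.0833333 → 10 → k, 0.9940/0.0416667 → 23 → x; chars kx.

MP33kx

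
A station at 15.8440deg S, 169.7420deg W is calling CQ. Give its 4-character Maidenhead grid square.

Offset from 180°W / 90°S: lon 10.26°, lat 74.16°.
Field: 10.26/20 → 0 → A, 74.16/10 → 7 → H; chars AH.
Square: 10.26/2 → 5, 4.16/1 → 4; chars 54.

AH54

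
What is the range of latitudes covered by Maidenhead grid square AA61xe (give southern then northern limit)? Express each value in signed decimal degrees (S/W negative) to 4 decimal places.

-88.8333, -88.7917

Field A=0, A=0: +0·20° lon, +0·10° lat → SW at lon -180°, lat -90°.
Square 6, 1: +6·2° lon, +1·1° lat → SW at lon -168°, lat -89°.
Subsquare x=23, e=4: +23·0.0833333° lon, +4·0.0416667° lat → SW at lon -166.083°, lat -88.8333°.
Cell spans 0.0833333° lon × 0.0416667° lat.
south -88.8333, north -88.7917.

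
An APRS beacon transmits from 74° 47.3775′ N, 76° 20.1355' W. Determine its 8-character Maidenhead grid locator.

Shift to the Maidenhead origin (180°W, 90°S): lon 103.66441, lat 164.78963.
Field: 103.66441/20 → 5 → F, 164.78963/10 → 16 → Q; chars FQ.
Square: 3.66441/2 → 1, 4.78963/1 → 4; chars 14.
Subsquare: 1.66441/0.0833333 → 19 → t, 0.78963/0.0416667 → 18 → s; chars ts.
Extended square: 0.08107/0.00833333 → 9, 0.03963/0.00416667 → 9; chars 99.

FQ14ts99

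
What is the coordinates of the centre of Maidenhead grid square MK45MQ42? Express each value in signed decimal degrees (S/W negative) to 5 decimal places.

15.67708, 69.03750

Field M=12, K=10: +12·20° lon, +10·10° lat → SW at lon 60°, lat 10°.
Square 4, 5: +4·2° lon, +5·1° lat → SW at lon 68°, lat 15°.
Subsquare m=12, q=16: +12·0.0833333° lon, +16·0.0416667° lat → SW at lon 69°, lat 15.6667°.
Extended square 4, 2: +4·0.00833333° lon, +2·0.00416667° lat → SW at lon 69.0333°, lat 15.675°.
Cell spans 0.00833333° lon × 0.00416667° lat. Centre is SW corner plus half of each.
latitude 15.67708, longitude 69.03750.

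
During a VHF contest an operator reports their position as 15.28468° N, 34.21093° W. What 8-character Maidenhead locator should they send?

HK25vg48

Shift to the Maidenhead origin (180°W, 90°S): lon 145.78907, lat 105.28468.
Field: 145.78907/20 → 7 → H, 105.28468/10 → 10 → K; chars HK.
Square: 5.78907/2 → 2, 5.28468/1 → 5; chars 25.
Subsquare: 1.78907/0.0833333 → 21 → v, 0.28468/0.0416667 → 6 → g; chars vg.
Extended square: 0.03907/0.00833333 → 4, 0.03468/0.00416667 → 8; chars 48.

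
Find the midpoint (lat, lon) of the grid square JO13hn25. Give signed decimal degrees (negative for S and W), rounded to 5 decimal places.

53.56458, 2.60417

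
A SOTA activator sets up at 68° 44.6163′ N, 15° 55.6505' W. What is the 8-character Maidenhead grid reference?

Shift to the Maidenhead origin (180°W, 90°S): lon 164.07249, lat 158.74361.
Field (20°×10°, letters A–R): 164.07249/20 → 8 → I, 158.74361/10 → 15 → P; chars IP.
Square (2°×1°, digits 0–9): 4.07249/2 → 2, 8.74361/1 → 8; chars 28.
Subsquare (5′×2.5′, letters a–x): 0.07249/0.0833333 → 0 → a, 0.74361/0.0416667 → 17 → r; chars ar.
Extended square (30″×15″, digits 0–9): 0.07249/0.00833333 → 8, 0.03527/0.00416667 → 8; chars 88.

IP28ar88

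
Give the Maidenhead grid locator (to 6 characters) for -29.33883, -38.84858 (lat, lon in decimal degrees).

HG00np

Shift to the Maidenhead origin (180°W, 90°S): lon 141.1514, lat 60.6612.
Field (20°×10°, letters A–R): lon ⌊141.1514/20⌋ = 7 → H; lat ⌊60.6612/10⌋ = 6 → G.
Square (2°×1°, digits 0–9): lon ⌊1.1514/2⌋ = 0; lat ⌊0.6612/1⌋ = 0.
Subsquare (5′×2.5′, letters a–x): lon ⌊1.1514/0.0833333⌋ = 13 → n; lat ⌊0.6612/0.0416667⌋ = 15 → p.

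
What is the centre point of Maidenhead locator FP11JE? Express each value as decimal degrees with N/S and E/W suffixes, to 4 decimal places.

Field F=5, P=15: +5·20° lon, +15·10° lat → SW at lon -80°, lat 60°.
Square 1, 1: +1·2° lon, +1·1° lat → SW at lon -78°, lat 61°.
Subsquare j=9, e=4: +9·0.0833333° lon, +4·0.0416667° lat → SW at lon -77.25°, lat 61.1667°.
Cell spans 0.0833333° lon × 0.0416667° lat. Centre is SW corner plus half of each.
latitude 61.1875° N, longitude 77.2083° W.

61.1875° N, 77.2083° W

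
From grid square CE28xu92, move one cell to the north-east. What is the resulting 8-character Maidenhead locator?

Longitude extended square 9; +1 → 10, wraps to 0, carry into subsquare.
Longitude subsquare x = 23; +1 → 24, wraps to 0 = a, carry into square.
Longitude square 2; +1 → 3.
Latitude extended square 2; +1 → 3.

CE38au03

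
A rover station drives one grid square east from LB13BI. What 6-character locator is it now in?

Longitude subsquare b = 1; +1 → 2 = c.
The latitude characters are unchanged.

LB13ci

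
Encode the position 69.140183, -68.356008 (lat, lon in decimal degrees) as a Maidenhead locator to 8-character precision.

Offset from 180°W / 90°S: lon 111.64399°, lat 159.14018°.
Field: 111.64399/20 → 5 → F, 159.14018/10 → 15 → P; chars FP.
Square: 11.64399/2 → 5, 9.14018/1 → 9; chars 59.
Subsquare: 1.64399/0.0833333 → 19 → t, 0.14018/0.0416667 → 3 → d; chars td.
Extended square: 0.06066/0.00833333 → 7, 0.01518/0.00416667 → 3; chars 73.

FP59td73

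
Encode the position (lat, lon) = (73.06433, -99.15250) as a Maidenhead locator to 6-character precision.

EQ03kb

Shift to the Maidenhead origin (180°W, 90°S): lon 80.8475, lat 163.0643.
Field: lon ⌊80.8475/20⌋ = 4 → E; lat ⌊163.0643/10⌋ = 16 → Q.
Square: lon ⌊0.8475/2⌋ = 0; lat ⌊3.0643/1⌋ = 3.
Subsquare: lon ⌊0.8475/0.0833333⌋ = 10 → k; lat ⌊0.0643/0.0416667⌋ = 1 → b.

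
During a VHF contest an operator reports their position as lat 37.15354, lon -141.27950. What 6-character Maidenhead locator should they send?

BM97id

Add 180° to longitude and 90° to latitude: 38.7205, 127.1535.
Field: 38.7205/20 → 1 → B, 127.1535/10 → 12 → M; chars BM.
Square: 18.7205/2 → 9, 7.1535/1 → 7; chars 97.
Subsquare: 0.7205/0.0833333 → 8 → i, 0.1535/0.0416667 → 3 → d; chars id.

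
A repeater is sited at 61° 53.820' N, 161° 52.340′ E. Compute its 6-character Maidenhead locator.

Add 180° to longitude and 90° to latitude: 341.8723, 151.8970.
Field: 341.8723/20 → 17 → R, 151.8970/10 → 15 → P; chars RP.
Square: 1.8723/2 → 0, 1.8970/1 → 1; chars 01.
Subsquare: 1.8723/0.0833333 → 22 → w, 0.8970/0.0416667 → 21 → v; chars wv.

RP01wv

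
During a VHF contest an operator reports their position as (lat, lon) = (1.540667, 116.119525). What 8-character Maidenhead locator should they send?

Add 180° to longitude and 90° to latitude: 296.11953, 91.54067.
Field (20°×10°, letters A–R): lon ⌊296.11953/20⌋ = 14 → O; lat ⌊91.54067/10⌋ = 9 → J.
Square (2°×1°, digits 0–9): lon ⌊16.11953/2⌋ = 8; lat ⌊1.54067/1⌋ = 1.
Subsquare (5′×2.5′, letters a–x): lon ⌊0.11953/0.0833333⌋ = 1 → b; lat ⌊0.54067/0.0416667⌋ = 12 → m.
Extended square (30″×15″, digits 0–9): lon ⌊0.03619/0.00833333⌋ = 4; lat ⌊0.04067/0.00416667⌋ = 9.

OJ81bm49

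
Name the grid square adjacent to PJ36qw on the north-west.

PJ36px

Longitude subsquare q = 16; −1 → 15 = p.
Latitude subsquare w = 22; +1 → 23 = x.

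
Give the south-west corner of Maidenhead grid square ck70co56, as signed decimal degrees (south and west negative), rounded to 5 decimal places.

Field C=2, K=10: +2·20° lon, +10·10° lat → SW at lon -140°, lat 10°.
Square 7, 0: +7·2° lon, +0·1° lat → SW at lon -126°, lat 10°.
Subsquare c=2, o=14: +2·0.0833333° lon, +14·0.0416667° lat → SW at lon -125.833°, lat 10.5833°.
Extended square 5, 6: +5·0.00833333° lon, +6·0.00416667° lat → SW at lon -125.792°, lat 10.6083°.
latitude 10.60833, longitude -125.79167.

10.60833, -125.79167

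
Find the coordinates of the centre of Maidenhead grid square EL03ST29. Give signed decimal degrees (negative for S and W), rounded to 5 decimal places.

Field E=4, L=11: +4·20° lon, +11·10° lat → SW at lon -100°, lat 20°.
Square 0, 3: +0·2° lon, +3·1° lat → SW at lon -100°, lat 23°.
Subsquare s=18, t=19: +18·0.0833333° lon, +19·0.0416667° lat → SW at lon -98.5°, lat 23.7917°.
Extended square 2, 9: +2·0.00833333° lon, +9·0.00416667° lat → SW at lon -98.4833°, lat 23.8292°.
Cell spans 0.00833333° lon × 0.00416667° lat. Centre is SW corner plus half of each.
latitude 23.83125, longitude -98.47917.

23.83125, -98.47917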